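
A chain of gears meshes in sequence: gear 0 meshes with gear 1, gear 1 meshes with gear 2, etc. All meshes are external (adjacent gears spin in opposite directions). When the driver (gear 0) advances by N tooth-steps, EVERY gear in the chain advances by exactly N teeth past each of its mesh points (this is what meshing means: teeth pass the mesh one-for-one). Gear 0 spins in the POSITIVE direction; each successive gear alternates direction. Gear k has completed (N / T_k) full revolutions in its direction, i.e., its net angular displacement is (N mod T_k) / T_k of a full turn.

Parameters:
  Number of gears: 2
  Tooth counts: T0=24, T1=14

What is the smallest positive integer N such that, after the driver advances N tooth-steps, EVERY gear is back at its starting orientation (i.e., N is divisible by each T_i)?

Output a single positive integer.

Answer: 168

Derivation:
Gear k returns to start when N is a multiple of T_k.
All gears at start simultaneously when N is a common multiple of [24, 14]; the smallest such N is lcm(24, 14).
Start: lcm = T0 = 24
Fold in T1=14: gcd(24, 14) = 2; lcm(24, 14) = 24 * 14 / 2 = 336 / 2 = 168
Full cycle length = 168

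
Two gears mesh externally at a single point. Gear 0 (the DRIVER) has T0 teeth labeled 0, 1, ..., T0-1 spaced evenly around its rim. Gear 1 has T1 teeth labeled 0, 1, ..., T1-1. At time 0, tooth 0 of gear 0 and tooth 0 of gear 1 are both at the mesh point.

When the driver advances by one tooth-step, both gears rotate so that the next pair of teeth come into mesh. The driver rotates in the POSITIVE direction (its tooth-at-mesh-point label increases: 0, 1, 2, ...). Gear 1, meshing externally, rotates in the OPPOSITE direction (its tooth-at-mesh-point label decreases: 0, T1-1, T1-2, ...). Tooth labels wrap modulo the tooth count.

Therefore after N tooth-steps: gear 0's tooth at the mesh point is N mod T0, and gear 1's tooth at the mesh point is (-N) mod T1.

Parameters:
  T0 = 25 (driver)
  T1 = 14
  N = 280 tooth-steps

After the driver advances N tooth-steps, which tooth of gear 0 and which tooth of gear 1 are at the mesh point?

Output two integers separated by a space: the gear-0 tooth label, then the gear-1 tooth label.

Gear 0 (driver, T0=25): tooth at mesh = N mod T0
  280 = 11 * 25 + 5, so 280 mod 25 = 5
  gear 0 tooth = 5
Gear 1 (driven, T1=14): tooth at mesh = (-N) mod T1
  280 = 20 * 14 + 0, so 280 mod 14 = 0
  (-280) mod 14 = 0
Mesh after 280 steps: gear-0 tooth 5 meets gear-1 tooth 0

Answer: 5 0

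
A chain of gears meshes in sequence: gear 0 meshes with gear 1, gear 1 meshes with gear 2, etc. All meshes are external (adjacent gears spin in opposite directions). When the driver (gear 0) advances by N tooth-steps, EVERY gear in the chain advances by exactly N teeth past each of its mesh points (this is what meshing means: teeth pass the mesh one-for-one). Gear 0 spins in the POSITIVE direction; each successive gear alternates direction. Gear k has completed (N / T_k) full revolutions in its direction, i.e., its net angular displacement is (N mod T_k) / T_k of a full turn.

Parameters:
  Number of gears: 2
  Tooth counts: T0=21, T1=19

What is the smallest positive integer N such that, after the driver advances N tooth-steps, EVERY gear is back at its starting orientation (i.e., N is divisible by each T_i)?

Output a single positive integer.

Answer: 399

Derivation:
Gear k returns to start when N is a multiple of T_k.
All gears at start simultaneously when N is a common multiple of [21, 19]; the smallest such N is lcm(21, 19).
Start: lcm = T0 = 21
Fold in T1=19: gcd(21, 19) = 1; lcm(21, 19) = 21 * 19 / 1 = 399 / 1 = 399
Full cycle length = 399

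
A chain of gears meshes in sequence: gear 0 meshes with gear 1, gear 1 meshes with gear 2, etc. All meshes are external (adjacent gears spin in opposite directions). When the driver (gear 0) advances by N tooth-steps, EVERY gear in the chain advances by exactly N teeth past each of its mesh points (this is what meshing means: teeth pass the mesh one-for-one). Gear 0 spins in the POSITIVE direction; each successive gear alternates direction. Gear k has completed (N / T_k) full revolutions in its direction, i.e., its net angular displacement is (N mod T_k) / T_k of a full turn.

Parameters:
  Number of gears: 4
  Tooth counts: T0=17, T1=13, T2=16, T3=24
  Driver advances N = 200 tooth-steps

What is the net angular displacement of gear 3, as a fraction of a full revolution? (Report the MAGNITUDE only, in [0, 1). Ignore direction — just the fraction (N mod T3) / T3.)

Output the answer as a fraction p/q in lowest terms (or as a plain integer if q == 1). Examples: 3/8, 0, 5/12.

Answer: 1/3

Derivation:
Chain of 4 gears, tooth counts: [17, 13, 16, 24]
  gear 0: T0=17, direction=positive, advance = 200 mod 17 = 13 teeth = 13/17 turn
  gear 1: T1=13, direction=negative, advance = 200 mod 13 = 5 teeth = 5/13 turn
  gear 2: T2=16, direction=positive, advance = 200 mod 16 = 8 teeth = 8/16 turn
  gear 3: T3=24, direction=negative, advance = 200 mod 24 = 8 teeth = 8/24 turn
Gear 3: 200 mod 24 = 8
Fraction = 8 / 24 = 1/3 (gcd(8,24)=8) = 1/3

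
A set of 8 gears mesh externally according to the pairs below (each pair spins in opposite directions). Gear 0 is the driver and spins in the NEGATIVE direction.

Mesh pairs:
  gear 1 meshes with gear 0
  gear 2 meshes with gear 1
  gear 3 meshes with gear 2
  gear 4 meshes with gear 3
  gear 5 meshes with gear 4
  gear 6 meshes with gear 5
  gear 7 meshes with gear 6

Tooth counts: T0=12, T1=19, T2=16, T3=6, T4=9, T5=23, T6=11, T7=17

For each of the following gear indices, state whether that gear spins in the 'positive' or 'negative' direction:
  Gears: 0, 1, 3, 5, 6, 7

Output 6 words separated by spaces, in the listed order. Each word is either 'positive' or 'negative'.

Gear 0 (driver): negative (depth 0)
  gear 1: meshes with gear 0 -> depth 1 -> positive (opposite of gear 0)
  gear 2: meshes with gear 1 -> depth 2 -> negative (opposite of gear 1)
  gear 3: meshes with gear 2 -> depth 3 -> positive (opposite of gear 2)
  gear 4: meshes with gear 3 -> depth 4 -> negative (opposite of gear 3)
  gear 5: meshes with gear 4 -> depth 5 -> positive (opposite of gear 4)
  gear 6: meshes with gear 5 -> depth 6 -> negative (opposite of gear 5)
  gear 7: meshes with gear 6 -> depth 7 -> positive (opposite of gear 6)
Queried indices 0, 1, 3, 5, 6, 7 -> negative, positive, positive, positive, negative, positive

Answer: negative positive positive positive negative positive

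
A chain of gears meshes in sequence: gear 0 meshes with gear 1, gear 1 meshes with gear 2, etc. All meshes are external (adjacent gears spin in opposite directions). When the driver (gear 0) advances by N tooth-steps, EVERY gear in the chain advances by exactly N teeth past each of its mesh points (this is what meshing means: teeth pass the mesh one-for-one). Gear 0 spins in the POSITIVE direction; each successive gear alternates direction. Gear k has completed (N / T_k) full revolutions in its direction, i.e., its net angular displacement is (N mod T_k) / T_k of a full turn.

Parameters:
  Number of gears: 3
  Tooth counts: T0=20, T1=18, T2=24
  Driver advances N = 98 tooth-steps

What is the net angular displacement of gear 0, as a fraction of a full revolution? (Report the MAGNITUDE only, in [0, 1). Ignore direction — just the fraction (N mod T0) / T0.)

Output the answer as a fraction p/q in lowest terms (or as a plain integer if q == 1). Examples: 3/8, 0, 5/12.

Chain of 3 gears, tooth counts: [20, 18, 24]
  gear 0: T0=20, direction=positive, advance = 98 mod 20 = 18 teeth = 18/20 turn
  gear 1: T1=18, direction=negative, advance = 98 mod 18 = 8 teeth = 8/18 turn
  gear 2: T2=24, direction=positive, advance = 98 mod 24 = 2 teeth = 2/24 turn
Gear 0: 98 mod 20 = 18
Fraction = 18 / 20 = 9/10 (gcd(18,20)=2) = 9/10

Answer: 9/10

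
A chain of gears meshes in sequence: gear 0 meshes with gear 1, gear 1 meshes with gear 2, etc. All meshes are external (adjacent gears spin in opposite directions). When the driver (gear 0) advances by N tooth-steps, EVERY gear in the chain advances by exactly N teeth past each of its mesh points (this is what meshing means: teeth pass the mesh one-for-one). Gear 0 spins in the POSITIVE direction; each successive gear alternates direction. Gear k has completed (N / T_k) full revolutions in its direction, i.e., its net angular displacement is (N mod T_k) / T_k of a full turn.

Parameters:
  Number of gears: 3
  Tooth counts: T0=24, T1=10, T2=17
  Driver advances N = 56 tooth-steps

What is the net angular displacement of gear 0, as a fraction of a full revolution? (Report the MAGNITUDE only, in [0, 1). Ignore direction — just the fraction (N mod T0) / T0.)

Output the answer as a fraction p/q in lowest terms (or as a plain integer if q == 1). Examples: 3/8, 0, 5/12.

Chain of 3 gears, tooth counts: [24, 10, 17]
  gear 0: T0=24, direction=positive, advance = 56 mod 24 = 8 teeth = 8/24 turn
  gear 1: T1=10, direction=negative, advance = 56 mod 10 = 6 teeth = 6/10 turn
  gear 2: T2=17, direction=positive, advance = 56 mod 17 = 5 teeth = 5/17 turn
Gear 0: 56 mod 24 = 8
Fraction = 8 / 24 = 1/3 (gcd(8,24)=8) = 1/3

Answer: 1/3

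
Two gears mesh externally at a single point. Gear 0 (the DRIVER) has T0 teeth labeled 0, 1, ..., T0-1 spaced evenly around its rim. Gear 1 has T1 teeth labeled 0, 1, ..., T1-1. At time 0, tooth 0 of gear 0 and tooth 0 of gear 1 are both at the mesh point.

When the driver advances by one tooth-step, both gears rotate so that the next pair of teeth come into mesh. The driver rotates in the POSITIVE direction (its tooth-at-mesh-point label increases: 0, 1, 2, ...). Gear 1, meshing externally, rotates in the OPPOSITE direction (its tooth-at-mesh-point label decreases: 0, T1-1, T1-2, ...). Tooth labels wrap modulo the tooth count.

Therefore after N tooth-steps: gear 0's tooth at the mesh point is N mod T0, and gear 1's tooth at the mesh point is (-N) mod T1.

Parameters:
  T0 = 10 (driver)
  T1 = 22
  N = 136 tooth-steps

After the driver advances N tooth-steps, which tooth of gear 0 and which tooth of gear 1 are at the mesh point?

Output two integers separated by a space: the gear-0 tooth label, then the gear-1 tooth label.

Answer: 6 18

Derivation:
Gear 0 (driver, T0=10): tooth at mesh = N mod T0
  136 = 13 * 10 + 6, so 136 mod 10 = 6
  gear 0 tooth = 6
Gear 1 (driven, T1=22): tooth at mesh = (-N) mod T1
  136 = 6 * 22 + 4, so 136 mod 22 = 4
  (-136) mod 22 = (-4) mod 22 = 22 - 4 = 18
Mesh after 136 steps: gear-0 tooth 6 meets gear-1 tooth 18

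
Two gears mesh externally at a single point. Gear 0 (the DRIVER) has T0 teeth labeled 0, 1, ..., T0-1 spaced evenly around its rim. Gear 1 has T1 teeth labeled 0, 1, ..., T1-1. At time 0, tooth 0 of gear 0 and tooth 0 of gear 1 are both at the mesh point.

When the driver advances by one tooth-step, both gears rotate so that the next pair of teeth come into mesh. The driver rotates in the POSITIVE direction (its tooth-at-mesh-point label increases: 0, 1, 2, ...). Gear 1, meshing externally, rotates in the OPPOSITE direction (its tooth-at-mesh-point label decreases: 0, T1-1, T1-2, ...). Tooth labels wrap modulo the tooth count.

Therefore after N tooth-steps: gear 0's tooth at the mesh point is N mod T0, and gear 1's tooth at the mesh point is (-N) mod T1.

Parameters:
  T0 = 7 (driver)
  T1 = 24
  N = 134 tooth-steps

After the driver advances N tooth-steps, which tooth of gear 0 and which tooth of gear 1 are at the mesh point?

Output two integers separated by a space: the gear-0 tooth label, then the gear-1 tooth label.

Gear 0 (driver, T0=7): tooth at mesh = N mod T0
  134 = 19 * 7 + 1, so 134 mod 7 = 1
  gear 0 tooth = 1
Gear 1 (driven, T1=24): tooth at mesh = (-N) mod T1
  134 = 5 * 24 + 14, so 134 mod 24 = 14
  (-134) mod 24 = (-14) mod 24 = 24 - 14 = 10
Mesh after 134 steps: gear-0 tooth 1 meets gear-1 tooth 10

Answer: 1 10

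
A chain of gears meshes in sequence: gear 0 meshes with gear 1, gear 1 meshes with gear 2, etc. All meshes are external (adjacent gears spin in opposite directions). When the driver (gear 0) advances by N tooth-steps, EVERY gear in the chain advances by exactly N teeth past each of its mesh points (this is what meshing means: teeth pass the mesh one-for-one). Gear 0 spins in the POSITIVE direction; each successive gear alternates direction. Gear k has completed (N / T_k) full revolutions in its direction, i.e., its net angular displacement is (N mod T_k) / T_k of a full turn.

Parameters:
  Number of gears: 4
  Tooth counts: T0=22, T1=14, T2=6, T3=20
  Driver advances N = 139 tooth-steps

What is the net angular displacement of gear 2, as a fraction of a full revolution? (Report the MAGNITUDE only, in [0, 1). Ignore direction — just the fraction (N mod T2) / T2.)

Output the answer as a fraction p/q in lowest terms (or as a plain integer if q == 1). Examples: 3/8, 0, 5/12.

Answer: 1/6

Derivation:
Chain of 4 gears, tooth counts: [22, 14, 6, 20]
  gear 0: T0=22, direction=positive, advance = 139 mod 22 = 7 teeth = 7/22 turn
  gear 1: T1=14, direction=negative, advance = 139 mod 14 = 13 teeth = 13/14 turn
  gear 2: T2=6, direction=positive, advance = 139 mod 6 = 1 teeth = 1/6 turn
  gear 3: T3=20, direction=negative, advance = 139 mod 20 = 19 teeth = 19/20 turn
Gear 2: 139 mod 6 = 1
Fraction = 1 / 6 = 1/6 (gcd(1,6)=1) = 1/6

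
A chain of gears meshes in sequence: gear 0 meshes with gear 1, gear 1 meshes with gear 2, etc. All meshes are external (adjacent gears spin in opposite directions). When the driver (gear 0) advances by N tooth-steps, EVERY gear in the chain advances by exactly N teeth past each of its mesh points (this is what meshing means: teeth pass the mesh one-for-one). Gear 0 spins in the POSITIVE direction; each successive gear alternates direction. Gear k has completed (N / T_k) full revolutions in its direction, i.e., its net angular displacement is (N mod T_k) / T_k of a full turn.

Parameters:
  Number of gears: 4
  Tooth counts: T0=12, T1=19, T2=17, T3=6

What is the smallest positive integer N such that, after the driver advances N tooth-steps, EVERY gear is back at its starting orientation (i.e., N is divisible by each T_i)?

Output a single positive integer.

Answer: 3876

Derivation:
Gear k returns to start when N is a multiple of T_k.
All gears at start simultaneously when N is a common multiple of [12, 19, 17, 6]; the smallest such N is lcm(12, 19, 17, 6).
Start: lcm = T0 = 12
Fold in T1=19: gcd(12, 19) = 1; lcm(12, 19) = 12 * 19 / 1 = 228 / 1 = 228
Fold in T2=17: gcd(228, 17) = 1; lcm(228, 17) = 228 * 17 / 1 = 3876 / 1 = 3876
Fold in T3=6: gcd(3876, 6) = 6; lcm(3876, 6) = 3876 * 6 / 6 = 23256 / 6 = 3876
Full cycle length = 3876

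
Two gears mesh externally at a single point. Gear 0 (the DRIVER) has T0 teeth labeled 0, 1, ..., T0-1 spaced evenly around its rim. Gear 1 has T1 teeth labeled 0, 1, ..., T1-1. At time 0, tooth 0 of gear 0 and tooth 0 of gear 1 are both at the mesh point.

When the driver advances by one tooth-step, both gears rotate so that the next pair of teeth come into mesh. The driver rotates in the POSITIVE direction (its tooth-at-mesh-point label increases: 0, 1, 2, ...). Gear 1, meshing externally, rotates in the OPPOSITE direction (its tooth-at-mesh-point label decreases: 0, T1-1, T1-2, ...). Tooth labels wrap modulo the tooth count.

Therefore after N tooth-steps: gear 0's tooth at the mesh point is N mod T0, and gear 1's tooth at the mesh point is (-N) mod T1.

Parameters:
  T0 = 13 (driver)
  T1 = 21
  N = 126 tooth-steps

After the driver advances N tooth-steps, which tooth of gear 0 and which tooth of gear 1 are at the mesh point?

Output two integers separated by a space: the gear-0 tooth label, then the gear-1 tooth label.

Gear 0 (driver, T0=13): tooth at mesh = N mod T0
  126 = 9 * 13 + 9, so 126 mod 13 = 9
  gear 0 tooth = 9
Gear 1 (driven, T1=21): tooth at mesh = (-N) mod T1
  126 = 6 * 21 + 0, so 126 mod 21 = 0
  (-126) mod 21 = 0
Mesh after 126 steps: gear-0 tooth 9 meets gear-1 tooth 0

Answer: 9 0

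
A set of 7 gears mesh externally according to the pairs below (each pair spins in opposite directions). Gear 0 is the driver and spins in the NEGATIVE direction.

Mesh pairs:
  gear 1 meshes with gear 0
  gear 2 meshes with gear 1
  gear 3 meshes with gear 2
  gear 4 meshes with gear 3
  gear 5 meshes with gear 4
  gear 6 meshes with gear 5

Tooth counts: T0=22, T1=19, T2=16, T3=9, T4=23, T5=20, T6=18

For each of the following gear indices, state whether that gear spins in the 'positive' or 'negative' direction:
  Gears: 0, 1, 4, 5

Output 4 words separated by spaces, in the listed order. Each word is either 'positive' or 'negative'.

Gear 0 (driver): negative (depth 0)
  gear 1: meshes with gear 0 -> depth 1 -> positive (opposite of gear 0)
  gear 2: meshes with gear 1 -> depth 2 -> negative (opposite of gear 1)
  gear 3: meshes with gear 2 -> depth 3 -> positive (opposite of gear 2)
  gear 4: meshes with gear 3 -> depth 4 -> negative (opposite of gear 3)
  gear 5: meshes with gear 4 -> depth 5 -> positive (opposite of gear 4)
  gear 6: meshes with gear 5 -> depth 6 -> negative (opposite of gear 5)
Queried indices 0, 1, 4, 5 -> negative, positive, negative, positive

Answer: negative positive negative positive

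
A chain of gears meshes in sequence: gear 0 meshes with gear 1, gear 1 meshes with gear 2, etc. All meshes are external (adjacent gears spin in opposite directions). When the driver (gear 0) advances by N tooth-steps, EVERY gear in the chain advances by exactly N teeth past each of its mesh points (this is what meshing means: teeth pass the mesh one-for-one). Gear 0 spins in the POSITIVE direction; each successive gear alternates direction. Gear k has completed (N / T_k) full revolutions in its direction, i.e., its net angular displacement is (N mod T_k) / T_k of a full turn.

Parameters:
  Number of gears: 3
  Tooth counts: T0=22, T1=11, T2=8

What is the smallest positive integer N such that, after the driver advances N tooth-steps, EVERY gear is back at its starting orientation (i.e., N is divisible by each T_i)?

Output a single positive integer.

Answer: 88

Derivation:
Gear k returns to start when N is a multiple of T_k.
All gears at start simultaneously when N is a common multiple of [22, 11, 8]; the smallest such N is lcm(22, 11, 8).
Start: lcm = T0 = 22
Fold in T1=11: gcd(22, 11) = 11; lcm(22, 11) = 22 * 11 / 11 = 242 / 11 = 22
Fold in T2=8: gcd(22, 8) = 2; lcm(22, 8) = 22 * 8 / 2 = 176 / 2 = 88
Full cycle length = 88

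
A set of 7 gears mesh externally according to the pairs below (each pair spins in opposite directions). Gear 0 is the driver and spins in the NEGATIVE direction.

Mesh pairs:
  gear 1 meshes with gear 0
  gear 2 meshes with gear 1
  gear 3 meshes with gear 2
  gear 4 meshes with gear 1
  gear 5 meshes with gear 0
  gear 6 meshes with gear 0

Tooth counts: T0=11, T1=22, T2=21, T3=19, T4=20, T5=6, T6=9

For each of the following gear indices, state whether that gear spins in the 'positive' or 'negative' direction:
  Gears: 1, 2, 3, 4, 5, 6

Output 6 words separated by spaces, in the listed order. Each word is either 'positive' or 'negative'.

Answer: positive negative positive negative positive positive

Derivation:
Gear 0 (driver): negative (depth 0)
  gear 1: meshes with gear 0 -> depth 1 -> positive (opposite of gear 0)
  gear 2: meshes with gear 1 -> depth 2 -> negative (opposite of gear 1)
  gear 3: meshes with gear 2 -> depth 3 -> positive (opposite of gear 2)
  gear 4: meshes with gear 1 -> depth 2 -> negative (opposite of gear 1)
  gear 5: meshes with gear 0 -> depth 1 -> positive (opposite of gear 0)
  gear 6: meshes with gear 0 -> depth 1 -> positive (opposite of gear 0)
Queried indices 1, 2, 3, 4, 5, 6 -> positive, negative, positive, negative, positive, positive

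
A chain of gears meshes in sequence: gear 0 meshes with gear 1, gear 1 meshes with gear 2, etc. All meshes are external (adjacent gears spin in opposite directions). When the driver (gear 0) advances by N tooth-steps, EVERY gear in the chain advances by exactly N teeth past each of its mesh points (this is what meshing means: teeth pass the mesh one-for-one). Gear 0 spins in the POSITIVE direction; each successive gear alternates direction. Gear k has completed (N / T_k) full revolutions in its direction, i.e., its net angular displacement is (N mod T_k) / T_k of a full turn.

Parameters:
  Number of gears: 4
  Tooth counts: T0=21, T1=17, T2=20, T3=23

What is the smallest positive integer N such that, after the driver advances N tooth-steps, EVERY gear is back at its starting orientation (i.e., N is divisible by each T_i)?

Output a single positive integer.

Gear k returns to start when N is a multiple of T_k.
All gears at start simultaneously when N is a common multiple of [21, 17, 20, 23]; the smallest such N is lcm(21, 17, 20, 23).
Start: lcm = T0 = 21
Fold in T1=17: gcd(21, 17) = 1; lcm(21, 17) = 21 * 17 / 1 = 357 / 1 = 357
Fold in T2=20: gcd(357, 20) = 1; lcm(357, 20) = 357 * 20 / 1 = 7140 / 1 = 7140
Fold in T3=23: gcd(7140, 23) = 1; lcm(7140, 23) = 7140 * 23 / 1 = 164220 / 1 = 164220
Full cycle length = 164220

Answer: 164220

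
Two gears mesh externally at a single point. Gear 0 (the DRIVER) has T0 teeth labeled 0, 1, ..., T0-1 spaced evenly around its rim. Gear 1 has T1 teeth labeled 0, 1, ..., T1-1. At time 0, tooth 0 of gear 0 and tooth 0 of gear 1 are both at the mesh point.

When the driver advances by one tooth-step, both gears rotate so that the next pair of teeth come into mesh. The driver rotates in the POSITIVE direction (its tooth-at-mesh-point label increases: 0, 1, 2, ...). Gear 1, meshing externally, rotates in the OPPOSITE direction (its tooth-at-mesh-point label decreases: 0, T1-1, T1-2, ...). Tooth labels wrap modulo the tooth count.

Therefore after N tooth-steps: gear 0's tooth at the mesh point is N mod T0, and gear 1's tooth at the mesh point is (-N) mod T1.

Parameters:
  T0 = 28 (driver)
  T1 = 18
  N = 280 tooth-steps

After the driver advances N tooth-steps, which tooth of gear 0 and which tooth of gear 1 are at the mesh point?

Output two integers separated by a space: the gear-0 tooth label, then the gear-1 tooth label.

Answer: 0 8

Derivation:
Gear 0 (driver, T0=28): tooth at mesh = N mod T0
  280 = 10 * 28 + 0, so 280 mod 28 = 0
  gear 0 tooth = 0
Gear 1 (driven, T1=18): tooth at mesh = (-N) mod T1
  280 = 15 * 18 + 10, so 280 mod 18 = 10
  (-280) mod 18 = (-10) mod 18 = 18 - 10 = 8
Mesh after 280 steps: gear-0 tooth 0 meets gear-1 tooth 8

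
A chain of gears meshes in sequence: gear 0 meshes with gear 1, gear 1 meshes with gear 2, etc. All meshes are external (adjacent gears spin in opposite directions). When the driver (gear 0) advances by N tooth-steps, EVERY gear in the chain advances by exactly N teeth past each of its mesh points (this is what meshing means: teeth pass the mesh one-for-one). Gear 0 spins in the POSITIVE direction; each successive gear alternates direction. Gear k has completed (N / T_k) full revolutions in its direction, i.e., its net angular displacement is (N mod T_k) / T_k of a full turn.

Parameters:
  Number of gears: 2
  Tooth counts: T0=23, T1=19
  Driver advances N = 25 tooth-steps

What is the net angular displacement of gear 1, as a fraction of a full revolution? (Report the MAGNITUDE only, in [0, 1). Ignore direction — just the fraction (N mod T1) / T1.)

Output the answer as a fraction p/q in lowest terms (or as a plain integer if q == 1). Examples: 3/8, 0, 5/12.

Answer: 6/19

Derivation:
Chain of 2 gears, tooth counts: [23, 19]
  gear 0: T0=23, direction=positive, advance = 25 mod 23 = 2 teeth = 2/23 turn
  gear 1: T1=19, direction=negative, advance = 25 mod 19 = 6 teeth = 6/19 turn
Gear 1: 25 mod 19 = 6
Fraction = 6 / 19 = 6/19 (gcd(6,19)=1) = 6/19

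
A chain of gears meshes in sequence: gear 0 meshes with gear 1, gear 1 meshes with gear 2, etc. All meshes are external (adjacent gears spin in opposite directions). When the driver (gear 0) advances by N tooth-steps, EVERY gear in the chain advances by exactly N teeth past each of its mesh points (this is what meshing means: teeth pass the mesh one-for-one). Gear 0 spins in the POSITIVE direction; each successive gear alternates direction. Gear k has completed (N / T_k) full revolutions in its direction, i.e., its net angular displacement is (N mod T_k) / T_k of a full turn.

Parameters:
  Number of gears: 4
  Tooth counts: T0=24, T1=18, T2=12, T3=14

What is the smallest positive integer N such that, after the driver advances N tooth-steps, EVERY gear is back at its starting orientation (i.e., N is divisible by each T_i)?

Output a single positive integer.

Gear k returns to start when N is a multiple of T_k.
All gears at start simultaneously when N is a common multiple of [24, 18, 12, 14]; the smallest such N is lcm(24, 18, 12, 14).
Start: lcm = T0 = 24
Fold in T1=18: gcd(24, 18) = 6; lcm(24, 18) = 24 * 18 / 6 = 432 / 6 = 72
Fold in T2=12: gcd(72, 12) = 12; lcm(72, 12) = 72 * 12 / 12 = 864 / 12 = 72
Fold in T3=14: gcd(72, 14) = 2; lcm(72, 14) = 72 * 14 / 2 = 1008 / 2 = 504
Full cycle length = 504

Answer: 504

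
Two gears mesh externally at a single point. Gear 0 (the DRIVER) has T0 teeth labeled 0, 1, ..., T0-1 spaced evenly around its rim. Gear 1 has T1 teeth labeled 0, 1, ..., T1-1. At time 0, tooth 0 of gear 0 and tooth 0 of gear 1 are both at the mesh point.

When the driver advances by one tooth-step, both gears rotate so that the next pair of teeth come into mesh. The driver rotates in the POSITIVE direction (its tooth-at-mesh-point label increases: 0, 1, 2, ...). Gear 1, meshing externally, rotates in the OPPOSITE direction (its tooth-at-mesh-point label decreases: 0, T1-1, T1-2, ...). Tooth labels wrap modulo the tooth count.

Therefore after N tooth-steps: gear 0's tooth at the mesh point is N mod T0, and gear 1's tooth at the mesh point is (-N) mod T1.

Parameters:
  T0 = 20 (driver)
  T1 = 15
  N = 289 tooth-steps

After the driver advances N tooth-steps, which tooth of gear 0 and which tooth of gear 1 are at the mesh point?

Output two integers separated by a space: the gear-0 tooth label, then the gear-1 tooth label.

Gear 0 (driver, T0=20): tooth at mesh = N mod T0
  289 = 14 * 20 + 9, so 289 mod 20 = 9
  gear 0 tooth = 9
Gear 1 (driven, T1=15): tooth at mesh = (-N) mod T1
  289 = 19 * 15 + 4, so 289 mod 15 = 4
  (-289) mod 15 = (-4) mod 15 = 15 - 4 = 11
Mesh after 289 steps: gear-0 tooth 9 meets gear-1 tooth 11

Answer: 9 11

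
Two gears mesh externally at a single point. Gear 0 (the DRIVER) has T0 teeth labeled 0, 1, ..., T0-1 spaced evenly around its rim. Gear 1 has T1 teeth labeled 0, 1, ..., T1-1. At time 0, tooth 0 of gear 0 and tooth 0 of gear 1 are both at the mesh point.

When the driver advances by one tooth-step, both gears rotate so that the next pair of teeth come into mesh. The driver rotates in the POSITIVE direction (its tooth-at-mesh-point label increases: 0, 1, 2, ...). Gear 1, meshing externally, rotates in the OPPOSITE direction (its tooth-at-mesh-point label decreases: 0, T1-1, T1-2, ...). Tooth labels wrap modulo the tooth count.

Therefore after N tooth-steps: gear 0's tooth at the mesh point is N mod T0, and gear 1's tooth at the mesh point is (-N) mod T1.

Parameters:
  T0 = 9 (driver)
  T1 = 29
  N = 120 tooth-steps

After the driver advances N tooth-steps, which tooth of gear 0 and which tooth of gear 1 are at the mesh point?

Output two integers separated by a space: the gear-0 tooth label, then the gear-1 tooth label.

Answer: 3 25

Derivation:
Gear 0 (driver, T0=9): tooth at mesh = N mod T0
  120 = 13 * 9 + 3, so 120 mod 9 = 3
  gear 0 tooth = 3
Gear 1 (driven, T1=29): tooth at mesh = (-N) mod T1
  120 = 4 * 29 + 4, so 120 mod 29 = 4
  (-120) mod 29 = (-4) mod 29 = 29 - 4 = 25
Mesh after 120 steps: gear-0 tooth 3 meets gear-1 tooth 25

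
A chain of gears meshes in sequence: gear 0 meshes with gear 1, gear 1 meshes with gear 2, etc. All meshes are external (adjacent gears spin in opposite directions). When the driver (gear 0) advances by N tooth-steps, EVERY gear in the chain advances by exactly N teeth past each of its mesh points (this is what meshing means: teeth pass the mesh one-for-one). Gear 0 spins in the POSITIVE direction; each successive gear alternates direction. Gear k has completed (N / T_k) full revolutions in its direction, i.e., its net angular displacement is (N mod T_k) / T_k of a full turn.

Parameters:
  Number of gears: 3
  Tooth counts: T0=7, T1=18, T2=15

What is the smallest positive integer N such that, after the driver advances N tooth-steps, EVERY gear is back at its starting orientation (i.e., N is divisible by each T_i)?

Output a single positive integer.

Gear k returns to start when N is a multiple of T_k.
All gears at start simultaneously when N is a common multiple of [7, 18, 15]; the smallest such N is lcm(7, 18, 15).
Start: lcm = T0 = 7
Fold in T1=18: gcd(7, 18) = 1; lcm(7, 18) = 7 * 18 / 1 = 126 / 1 = 126
Fold in T2=15: gcd(126, 15) = 3; lcm(126, 15) = 126 * 15 / 3 = 1890 / 3 = 630
Full cycle length = 630

Answer: 630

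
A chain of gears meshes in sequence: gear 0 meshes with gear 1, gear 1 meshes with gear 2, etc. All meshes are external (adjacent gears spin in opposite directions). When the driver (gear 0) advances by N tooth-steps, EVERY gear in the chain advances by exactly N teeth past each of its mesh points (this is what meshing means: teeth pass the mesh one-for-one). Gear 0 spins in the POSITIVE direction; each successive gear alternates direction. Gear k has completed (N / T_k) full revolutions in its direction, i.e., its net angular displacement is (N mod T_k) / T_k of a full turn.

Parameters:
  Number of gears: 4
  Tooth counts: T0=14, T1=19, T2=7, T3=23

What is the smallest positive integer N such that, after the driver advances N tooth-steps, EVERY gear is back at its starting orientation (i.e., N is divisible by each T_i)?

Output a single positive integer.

Gear k returns to start when N is a multiple of T_k.
All gears at start simultaneously when N is a common multiple of [14, 19, 7, 23]; the smallest such N is lcm(14, 19, 7, 23).
Start: lcm = T0 = 14
Fold in T1=19: gcd(14, 19) = 1; lcm(14, 19) = 14 * 19 / 1 = 266 / 1 = 266
Fold in T2=7: gcd(266, 7) = 7; lcm(266, 7) = 266 * 7 / 7 = 1862 / 7 = 266
Fold in T3=23: gcd(266, 23) = 1; lcm(266, 23) = 266 * 23 / 1 = 6118 / 1 = 6118
Full cycle length = 6118

Answer: 6118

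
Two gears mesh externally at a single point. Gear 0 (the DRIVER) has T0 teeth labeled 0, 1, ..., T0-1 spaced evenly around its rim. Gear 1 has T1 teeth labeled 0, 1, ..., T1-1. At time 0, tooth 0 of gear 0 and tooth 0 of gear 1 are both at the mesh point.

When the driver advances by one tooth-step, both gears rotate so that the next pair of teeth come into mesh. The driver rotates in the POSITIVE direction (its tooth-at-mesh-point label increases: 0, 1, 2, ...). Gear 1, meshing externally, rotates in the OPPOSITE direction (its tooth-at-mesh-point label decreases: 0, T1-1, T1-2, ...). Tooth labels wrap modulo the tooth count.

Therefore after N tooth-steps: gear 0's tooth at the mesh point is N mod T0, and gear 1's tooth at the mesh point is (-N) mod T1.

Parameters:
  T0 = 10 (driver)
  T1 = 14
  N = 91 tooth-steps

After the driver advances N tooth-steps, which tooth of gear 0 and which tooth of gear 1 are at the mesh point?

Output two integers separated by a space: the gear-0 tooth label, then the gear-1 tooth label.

Answer: 1 7

Derivation:
Gear 0 (driver, T0=10): tooth at mesh = N mod T0
  91 = 9 * 10 + 1, so 91 mod 10 = 1
  gear 0 tooth = 1
Gear 1 (driven, T1=14): tooth at mesh = (-N) mod T1
  91 = 6 * 14 + 7, so 91 mod 14 = 7
  (-91) mod 14 = (-7) mod 14 = 14 - 7 = 7
Mesh after 91 steps: gear-0 tooth 1 meets gear-1 tooth 7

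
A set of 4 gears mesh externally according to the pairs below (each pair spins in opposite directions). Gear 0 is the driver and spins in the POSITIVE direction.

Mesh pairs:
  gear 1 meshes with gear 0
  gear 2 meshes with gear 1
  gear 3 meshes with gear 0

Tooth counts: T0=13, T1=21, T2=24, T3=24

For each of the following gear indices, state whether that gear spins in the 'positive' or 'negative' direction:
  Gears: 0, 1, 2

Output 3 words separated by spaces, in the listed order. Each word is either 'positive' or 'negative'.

Gear 0 (driver): positive (depth 0)
  gear 1: meshes with gear 0 -> depth 1 -> negative (opposite of gear 0)
  gear 2: meshes with gear 1 -> depth 2 -> positive (opposite of gear 1)
  gear 3: meshes with gear 0 -> depth 1 -> negative (opposite of gear 0)
Queried indices 0, 1, 2 -> positive, negative, positive

Answer: positive negative positive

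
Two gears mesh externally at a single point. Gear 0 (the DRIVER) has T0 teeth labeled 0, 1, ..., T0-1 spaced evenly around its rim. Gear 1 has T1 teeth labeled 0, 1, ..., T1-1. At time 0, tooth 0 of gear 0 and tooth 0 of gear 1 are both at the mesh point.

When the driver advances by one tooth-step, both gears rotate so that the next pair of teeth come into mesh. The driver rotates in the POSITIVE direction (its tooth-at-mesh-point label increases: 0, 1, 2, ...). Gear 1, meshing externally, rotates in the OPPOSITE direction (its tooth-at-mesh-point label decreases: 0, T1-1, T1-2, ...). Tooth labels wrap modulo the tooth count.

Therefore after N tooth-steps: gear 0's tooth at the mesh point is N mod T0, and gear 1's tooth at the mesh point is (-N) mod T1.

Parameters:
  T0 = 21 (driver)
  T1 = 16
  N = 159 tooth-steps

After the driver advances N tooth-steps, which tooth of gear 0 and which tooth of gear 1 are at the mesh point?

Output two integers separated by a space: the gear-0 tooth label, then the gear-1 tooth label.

Answer: 12 1

Derivation:
Gear 0 (driver, T0=21): tooth at mesh = N mod T0
  159 = 7 * 21 + 12, so 159 mod 21 = 12
  gear 0 tooth = 12
Gear 1 (driven, T1=16): tooth at mesh = (-N) mod T1
  159 = 9 * 16 + 15, so 159 mod 16 = 15
  (-159) mod 16 = (-15) mod 16 = 16 - 15 = 1
Mesh after 159 steps: gear-0 tooth 12 meets gear-1 tooth 1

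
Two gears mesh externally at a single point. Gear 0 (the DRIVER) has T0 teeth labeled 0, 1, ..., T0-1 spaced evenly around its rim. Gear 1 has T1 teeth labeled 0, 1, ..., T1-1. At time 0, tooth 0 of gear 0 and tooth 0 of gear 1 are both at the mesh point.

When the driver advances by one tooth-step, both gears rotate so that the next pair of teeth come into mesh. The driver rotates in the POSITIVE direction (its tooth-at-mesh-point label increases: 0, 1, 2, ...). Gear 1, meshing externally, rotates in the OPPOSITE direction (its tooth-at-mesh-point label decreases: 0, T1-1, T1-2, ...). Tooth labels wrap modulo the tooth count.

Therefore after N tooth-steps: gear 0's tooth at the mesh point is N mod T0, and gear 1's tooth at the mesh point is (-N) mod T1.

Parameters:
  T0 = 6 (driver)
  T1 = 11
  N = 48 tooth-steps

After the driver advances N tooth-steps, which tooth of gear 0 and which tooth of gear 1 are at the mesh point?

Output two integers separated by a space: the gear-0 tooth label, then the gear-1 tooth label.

Gear 0 (driver, T0=6): tooth at mesh = N mod T0
  48 = 8 * 6 + 0, so 48 mod 6 = 0
  gear 0 tooth = 0
Gear 1 (driven, T1=11): tooth at mesh = (-N) mod T1
  48 = 4 * 11 + 4, so 48 mod 11 = 4
  (-48) mod 11 = (-4) mod 11 = 11 - 4 = 7
Mesh after 48 steps: gear-0 tooth 0 meets gear-1 tooth 7

Answer: 0 7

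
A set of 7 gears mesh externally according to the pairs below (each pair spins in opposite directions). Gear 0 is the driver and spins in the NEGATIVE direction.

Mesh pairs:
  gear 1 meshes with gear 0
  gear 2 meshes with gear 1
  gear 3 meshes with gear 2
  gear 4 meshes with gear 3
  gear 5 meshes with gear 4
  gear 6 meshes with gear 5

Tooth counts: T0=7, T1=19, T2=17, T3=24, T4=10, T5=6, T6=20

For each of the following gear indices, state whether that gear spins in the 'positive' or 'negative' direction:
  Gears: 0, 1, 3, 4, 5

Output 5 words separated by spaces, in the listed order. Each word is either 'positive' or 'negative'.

Answer: negative positive positive negative positive

Derivation:
Gear 0 (driver): negative (depth 0)
  gear 1: meshes with gear 0 -> depth 1 -> positive (opposite of gear 0)
  gear 2: meshes with gear 1 -> depth 2 -> negative (opposite of gear 1)
  gear 3: meshes with gear 2 -> depth 3 -> positive (opposite of gear 2)
  gear 4: meshes with gear 3 -> depth 4 -> negative (opposite of gear 3)
  gear 5: meshes with gear 4 -> depth 5 -> positive (opposite of gear 4)
  gear 6: meshes with gear 5 -> depth 6 -> negative (opposite of gear 5)
Queried indices 0, 1, 3, 4, 5 -> negative, positive, positive, negative, positive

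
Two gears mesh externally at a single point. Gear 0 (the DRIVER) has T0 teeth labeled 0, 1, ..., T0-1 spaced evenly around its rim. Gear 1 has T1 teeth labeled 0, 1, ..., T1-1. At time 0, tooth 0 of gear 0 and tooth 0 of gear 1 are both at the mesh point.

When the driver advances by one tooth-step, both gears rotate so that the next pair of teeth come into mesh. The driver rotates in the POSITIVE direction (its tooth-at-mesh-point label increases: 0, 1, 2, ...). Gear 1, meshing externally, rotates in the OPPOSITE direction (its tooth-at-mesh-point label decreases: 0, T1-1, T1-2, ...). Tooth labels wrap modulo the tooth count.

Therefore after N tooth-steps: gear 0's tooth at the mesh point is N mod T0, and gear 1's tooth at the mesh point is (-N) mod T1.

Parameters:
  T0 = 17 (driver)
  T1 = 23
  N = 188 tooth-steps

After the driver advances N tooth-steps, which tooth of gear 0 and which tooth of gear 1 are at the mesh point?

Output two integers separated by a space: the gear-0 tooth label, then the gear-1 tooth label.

Gear 0 (driver, T0=17): tooth at mesh = N mod T0
  188 = 11 * 17 + 1, so 188 mod 17 = 1
  gear 0 tooth = 1
Gear 1 (driven, T1=23): tooth at mesh = (-N) mod T1
  188 = 8 * 23 + 4, so 188 mod 23 = 4
  (-188) mod 23 = (-4) mod 23 = 23 - 4 = 19
Mesh after 188 steps: gear-0 tooth 1 meets gear-1 tooth 19

Answer: 1 19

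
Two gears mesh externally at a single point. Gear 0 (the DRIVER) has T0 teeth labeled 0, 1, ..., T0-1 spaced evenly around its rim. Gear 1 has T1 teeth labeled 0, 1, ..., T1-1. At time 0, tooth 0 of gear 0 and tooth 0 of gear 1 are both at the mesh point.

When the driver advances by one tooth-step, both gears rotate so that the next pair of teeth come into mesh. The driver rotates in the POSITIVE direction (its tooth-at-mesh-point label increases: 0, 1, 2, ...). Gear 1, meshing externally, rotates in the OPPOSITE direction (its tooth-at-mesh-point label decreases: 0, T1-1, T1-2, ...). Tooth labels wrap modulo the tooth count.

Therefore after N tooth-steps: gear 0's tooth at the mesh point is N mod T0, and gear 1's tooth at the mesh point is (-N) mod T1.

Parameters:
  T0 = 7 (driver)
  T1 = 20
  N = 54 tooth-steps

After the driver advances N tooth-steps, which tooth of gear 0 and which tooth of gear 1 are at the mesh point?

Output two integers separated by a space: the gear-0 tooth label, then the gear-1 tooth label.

Answer: 5 6

Derivation:
Gear 0 (driver, T0=7): tooth at mesh = N mod T0
  54 = 7 * 7 + 5, so 54 mod 7 = 5
  gear 0 tooth = 5
Gear 1 (driven, T1=20): tooth at mesh = (-N) mod T1
  54 = 2 * 20 + 14, so 54 mod 20 = 14
  (-54) mod 20 = (-14) mod 20 = 20 - 14 = 6
Mesh after 54 steps: gear-0 tooth 5 meets gear-1 tooth 6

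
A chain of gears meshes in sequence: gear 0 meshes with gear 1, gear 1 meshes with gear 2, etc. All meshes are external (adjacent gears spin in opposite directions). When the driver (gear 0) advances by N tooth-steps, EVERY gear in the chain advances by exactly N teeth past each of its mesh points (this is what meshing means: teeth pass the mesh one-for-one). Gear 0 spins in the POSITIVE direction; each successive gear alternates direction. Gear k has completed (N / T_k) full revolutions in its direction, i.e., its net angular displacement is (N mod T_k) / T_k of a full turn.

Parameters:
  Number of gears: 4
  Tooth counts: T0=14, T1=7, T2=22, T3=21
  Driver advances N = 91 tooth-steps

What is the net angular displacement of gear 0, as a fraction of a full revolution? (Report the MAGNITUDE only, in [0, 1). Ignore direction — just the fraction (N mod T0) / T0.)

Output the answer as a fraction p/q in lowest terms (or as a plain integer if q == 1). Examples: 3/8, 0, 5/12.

Answer: 1/2

Derivation:
Chain of 4 gears, tooth counts: [14, 7, 22, 21]
  gear 0: T0=14, direction=positive, advance = 91 mod 14 = 7 teeth = 7/14 turn
  gear 1: T1=7, direction=negative, advance = 91 mod 7 = 0 teeth = 0/7 turn
  gear 2: T2=22, direction=positive, advance = 91 mod 22 = 3 teeth = 3/22 turn
  gear 3: T3=21, direction=negative, advance = 91 mod 21 = 7 teeth = 7/21 turn
Gear 0: 91 mod 14 = 7
Fraction = 7 / 14 = 1/2 (gcd(7,14)=7) = 1/2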